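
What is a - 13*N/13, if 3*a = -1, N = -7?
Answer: 20/3 ≈ 6.6667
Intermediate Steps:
a = -1/3 (a = (1/3)*(-1) = -1/3 ≈ -0.33333)
a - 13*N/13 = -1/3 - (-91)/13 = -1/3 - 13*(-7/13) = -1/3 + 7 = 20/3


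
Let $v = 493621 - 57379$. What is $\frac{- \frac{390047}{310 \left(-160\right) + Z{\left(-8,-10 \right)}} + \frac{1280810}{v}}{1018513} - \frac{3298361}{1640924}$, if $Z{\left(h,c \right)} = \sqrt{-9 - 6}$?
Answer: $- \frac{360539874855744557783959439}{179368375551013741006954356} + \frac{390047 i \sqrt{15}}{2505704957357695} \approx -2.0101 + 6.0288 \cdot 10^{-10} i$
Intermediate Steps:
$v = 436242$ ($v = 493621 - 57379 = 436242$)
$Z{\left(h,c \right)} = i \sqrt{15}$ ($Z{\left(h,c \right)} = \sqrt{-15} = i \sqrt{15}$)
$\frac{- \frac{390047}{310 \left(-160\right) + Z{\left(-8,-10 \right)}} + \frac{1280810}{v}}{1018513} - \frac{3298361}{1640924} = \frac{- \frac{390047}{310 \left(-160\right) + i \sqrt{15}} + \frac{1280810}{436242}}{1018513} - \frac{3298361}{1640924} = \left(- \frac{390047}{-49600 + i \sqrt{15}} + 1280810 \cdot \frac{1}{436242}\right) \frac{1}{1018513} - \frac{3298361}{1640924} = \left(- \frac{390047}{-49600 + i \sqrt{15}} + \frac{640405}{218121}\right) \frac{1}{1018513} - \frac{3298361}{1640924} = \left(\frac{640405}{218121} - \frac{390047}{-49600 + i \sqrt{15}}\right) \frac{1}{1018513} - \frac{3298361}{1640924} = \left(\frac{640405}{222159074073} - \frac{390047}{1018513 \left(-49600 + i \sqrt{15}\right)}\right) - \frac{3298361}{1640924} = - \frac{732759774862560133}{364546156464163452} - \frac{390047}{1018513 \left(-49600 + i \sqrt{15}\right)}$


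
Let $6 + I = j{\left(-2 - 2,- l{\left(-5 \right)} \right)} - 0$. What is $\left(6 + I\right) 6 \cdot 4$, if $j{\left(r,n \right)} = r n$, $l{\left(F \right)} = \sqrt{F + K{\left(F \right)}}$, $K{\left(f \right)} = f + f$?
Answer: $96 i \sqrt{15} \approx 371.81 i$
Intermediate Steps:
$K{\left(f \right)} = 2 f$
$l{\left(F \right)} = \sqrt{3} \sqrt{F}$ ($l{\left(F \right)} = \sqrt{F + 2 F} = \sqrt{3 F} = \sqrt{3} \sqrt{F}$)
$j{\left(r,n \right)} = n r$
$I = -6 + 4 i \sqrt{15}$ ($I = -6 + \left(- \sqrt{3} \sqrt{-5} \left(-2 - 2\right) - 0\right) = -6 + \left(- \sqrt{3} i \sqrt{5} \left(-2 - 2\right) + 0\right) = -6 + \left(- i \sqrt{15} \left(-4\right) + 0\right) = -6 + \left(4 i \sqrt{15} + 0\right) = -6 + 4 i \sqrt{15} \approx -6.0 + 15.492 i$)
$\left(6 + I\right) 6 \cdot 4 = \left(6 - \left(6 - 4 i \sqrt{15}\right)\right) 6 \cdot 4 = 4 i \sqrt{15} \cdot 24 = 96 i \sqrt{15}$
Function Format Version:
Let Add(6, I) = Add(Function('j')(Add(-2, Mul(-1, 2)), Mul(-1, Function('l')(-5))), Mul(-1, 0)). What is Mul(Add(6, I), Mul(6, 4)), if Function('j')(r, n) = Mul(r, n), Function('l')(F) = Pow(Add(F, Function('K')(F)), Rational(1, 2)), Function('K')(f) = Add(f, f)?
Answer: Mul(96, I, Pow(15, Rational(1, 2))) ≈ Mul(371.81, I)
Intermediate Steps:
Function('K')(f) = Mul(2, f)
Function('l')(F) = Mul(Pow(3, Rational(1, 2)), Pow(F, Rational(1, 2))) (Function('l')(F) = Pow(Add(F, Mul(2, F)), Rational(1, 2)) = Pow(Mul(3, F), Rational(1, 2)) = Mul(Pow(3, Rational(1, 2)), Pow(F, Rational(1, 2))))
Function('j')(r, n) = Mul(n, r)
I = Add(-6, Mul(4, I, Pow(15, Rational(1, 2)))) (I = Add(-6, Add(Mul(Mul(-1, Mul(Pow(3, Rational(1, 2)), Pow(-5, Rational(1, 2)))), Add(-2, Mul(-1, 2))), Mul(-1, 0))) = Add(-6, Add(Mul(Mul(-1, Mul(Pow(3, Rational(1, 2)), Mul(I, Pow(5, Rational(1, 2))))), Add(-2, -2)), 0)) = Add(-6, Add(Mul(Mul(-1, Mul(I, Pow(15, Rational(1, 2)))), -4), 0)) = Add(-6, Add(Mul(Mul(-1, I, Pow(15, Rational(1, 2))), -4), 0)) = Add(-6, Add(Mul(4, I, Pow(15, Rational(1, 2))), 0)) = Add(-6, Mul(4, I, Pow(15, Rational(1, 2)))) ≈ Add(-6.0000, Mul(15.492, I)))
Mul(Add(6, I), Mul(6, 4)) = Mul(Add(6, Add(-6, Mul(4, I, Pow(15, Rational(1, 2))))), Mul(6, 4)) = Mul(Mul(4, I, Pow(15, Rational(1, 2))), 24) = Mul(96, I, Pow(15, Rational(1, 2)))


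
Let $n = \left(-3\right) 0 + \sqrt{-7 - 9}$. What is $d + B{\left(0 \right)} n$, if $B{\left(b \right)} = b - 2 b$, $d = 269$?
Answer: $269$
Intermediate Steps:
$n = 4 i$ ($n = 0 + \sqrt{-16} = 0 + 4 i = 4 i \approx 4.0 i$)
$B{\left(b \right)} = - b$
$d + B{\left(0 \right)} n = 269 + \left(-1\right) 0 \cdot 4 i = 269 + 0 \cdot 4 i = 269 + 0 = 269$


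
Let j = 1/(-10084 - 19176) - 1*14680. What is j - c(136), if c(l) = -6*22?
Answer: -425674481/29260 ≈ -14548.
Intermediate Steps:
c(l) = -132
j = -429536801/29260 (j = 1/(-29260) - 14680 = -1/29260 - 14680 = -429536801/29260 ≈ -14680.)
j - c(136) = -429536801/29260 - 1*(-132) = -429536801/29260 + 132 = -425674481/29260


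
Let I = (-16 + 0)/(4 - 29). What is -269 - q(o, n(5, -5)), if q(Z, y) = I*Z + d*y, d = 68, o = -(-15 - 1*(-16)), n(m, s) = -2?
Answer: -3309/25 ≈ -132.36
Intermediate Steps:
o = -1 (o = -(-15 + 16) = -1*1 = -1)
I = 16/25 (I = -16/(-25) = -16*(-1/25) = 16/25 ≈ 0.64000)
q(Z, y) = 68*y + 16*Z/25 (q(Z, y) = 16*Z/25 + 68*y = 68*y + 16*Z/25)
-269 - q(o, n(5, -5)) = -269 - (68*(-2) + (16/25)*(-1)) = -269 - (-136 - 16/25) = -269 - 1*(-3416/25) = -269 + 3416/25 = -3309/25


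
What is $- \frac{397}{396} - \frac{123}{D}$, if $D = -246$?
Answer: $- \frac{199}{396} \approx -0.50253$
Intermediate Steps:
$- \frac{397}{396} - \frac{123}{D} = - \frac{397}{396} - \frac{123}{-246} = \left(-397\right) \frac{1}{396} - - \frac{1}{2} = - \frac{397}{396} + \frac{1}{2} = - \frac{199}{396}$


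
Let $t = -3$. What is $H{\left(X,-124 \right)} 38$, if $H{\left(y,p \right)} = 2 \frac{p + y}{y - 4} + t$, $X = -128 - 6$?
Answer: $\frac{646}{23} \approx 28.087$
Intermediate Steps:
$X = -134$ ($X = -128 - 6 = -134$)
$H{\left(y,p \right)} = -3 + \frac{2 \left(p + y\right)}{-4 + y}$ ($H{\left(y,p \right)} = 2 \frac{p + y}{y - 4} - 3 = 2 \frac{p + y}{-4 + y} - 3 = \frac{2 \left(p + y\right)}{-4 + y} - 3 = -3 + \frac{2 \left(p + y\right)}{-4 + y}$)
$H{\left(X,-124 \right)} 38 = \frac{12 - -134 + 2 \left(-124\right)}{-4 - 134} \cdot 38 = \frac{12 + 134 - 248}{-138} \cdot 38 = \left(- \frac{1}{138}\right) \left(-102\right) 38 = \frac{17}{23} \cdot 38 = \frac{646}{23}$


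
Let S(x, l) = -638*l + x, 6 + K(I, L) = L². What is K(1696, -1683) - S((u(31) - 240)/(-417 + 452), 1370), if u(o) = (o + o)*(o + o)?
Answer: 129725401/35 ≈ 3.7064e+6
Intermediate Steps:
u(o) = 4*o² (u(o) = (2*o)*(2*o) = 4*o²)
K(I, L) = -6 + L²
S(x, l) = x - 638*l
K(1696, -1683) - S((u(31) - 240)/(-417 + 452), 1370) = (-6 + (-1683)²) - ((4*31² - 240)/(-417 + 452) - 638*1370) = (-6 + 2832489) - ((4*961 - 240)/35 - 874060) = 2832483 - ((3844 - 240)*(1/35) - 874060) = 2832483 - (3604*(1/35) - 874060) = 2832483 - (3604/35 - 874060) = 2832483 - 1*(-30588496/35) = 2832483 + 30588496/35 = 129725401/35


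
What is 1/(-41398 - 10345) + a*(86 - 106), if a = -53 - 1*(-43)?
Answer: 10348599/51743 ≈ 200.00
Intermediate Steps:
a = -10 (a = -53 + 43 = -10)
1/(-41398 - 10345) + a*(86 - 106) = 1/(-41398 - 10345) - 10*(86 - 106) = 1/(-51743) - 10*(-20) = -1/51743 + 200 = 10348599/51743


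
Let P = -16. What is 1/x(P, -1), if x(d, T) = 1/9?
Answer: 9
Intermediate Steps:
x(d, T) = 1/9
1/x(P, -1) = 1/(1/9) = 9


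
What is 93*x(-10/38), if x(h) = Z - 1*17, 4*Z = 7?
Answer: -5673/4 ≈ -1418.3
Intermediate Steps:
Z = 7/4 (Z = (¼)*7 = 7/4 ≈ 1.7500)
x(h) = -61/4 (x(h) = 7/4 - 1*17 = 7/4 - 17 = -61/4)
93*x(-10/38) = 93*(-61/4) = -5673/4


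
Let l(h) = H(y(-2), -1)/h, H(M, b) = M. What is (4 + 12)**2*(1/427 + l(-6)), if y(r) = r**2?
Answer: -217856/1281 ≈ -170.07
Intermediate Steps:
l(h) = 4/h (l(h) = (-2)**2/h = 4/h)
(4 + 12)**2*(1/427 + l(-6)) = (4 + 12)**2*(1/427 + 4/(-6)) = 16**2*(1/427 + 4*(-1/6)) = 256*(1/427 - 2/3) = 256*(-851/1281) = -217856/1281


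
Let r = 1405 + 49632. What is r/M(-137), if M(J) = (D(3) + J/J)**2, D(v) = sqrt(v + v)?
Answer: 51037/(1 + sqrt(6))**2 ≈ 4289.2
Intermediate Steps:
D(v) = sqrt(2)*sqrt(v) (D(v) = sqrt(2*v) = sqrt(2)*sqrt(v))
r = 51037
M(J) = (1 + sqrt(6))**2 (M(J) = (sqrt(2)*sqrt(3) + J/J)**2 = (sqrt(6) + 1)**2 = (1 + sqrt(6))**2)
r/M(-137) = 51037/((1 + sqrt(6))**2) = 51037/(1 + sqrt(6))**2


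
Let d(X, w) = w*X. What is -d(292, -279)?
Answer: 81468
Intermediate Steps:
d(X, w) = X*w
-d(292, -279) = -292*(-279) = -1*(-81468) = 81468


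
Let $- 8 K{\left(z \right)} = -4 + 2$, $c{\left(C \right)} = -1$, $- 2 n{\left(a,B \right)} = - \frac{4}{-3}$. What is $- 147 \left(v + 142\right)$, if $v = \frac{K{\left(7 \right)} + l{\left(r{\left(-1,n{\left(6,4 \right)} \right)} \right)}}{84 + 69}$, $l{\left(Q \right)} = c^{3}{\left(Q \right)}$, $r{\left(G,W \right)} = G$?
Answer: $- \frac{1419383}{68} \approx -20873.0$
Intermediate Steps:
$n{\left(a,B \right)} = - \frac{2}{3}$ ($n{\left(a,B \right)} = - \frac{\left(-4\right) \frac{1}{-3}}{2} = - \frac{\left(-4\right) \left(- \frac{1}{3}\right)}{2} = \left(- \frac{1}{2}\right) \frac{4}{3} = - \frac{2}{3}$)
$K{\left(z \right)} = \frac{1}{4}$ ($K{\left(z \right)} = - \frac{-4 + 2}{8} = \left(- \frac{1}{8}\right) \left(-2\right) = \frac{1}{4}$)
$l{\left(Q \right)} = -1$ ($l{\left(Q \right)} = \left(-1\right)^{3} = -1$)
$v = - \frac{1}{204}$ ($v = \frac{\frac{1}{4} - 1}{84 + 69} = - \frac{3}{4 \cdot 153} = \left(- \frac{3}{4}\right) \frac{1}{153} = - \frac{1}{204} \approx -0.004902$)
$- 147 \left(v + 142\right) = - 147 \left(- \frac{1}{204} + 142\right) = \left(-147\right) \frac{28967}{204} = - \frac{1419383}{68}$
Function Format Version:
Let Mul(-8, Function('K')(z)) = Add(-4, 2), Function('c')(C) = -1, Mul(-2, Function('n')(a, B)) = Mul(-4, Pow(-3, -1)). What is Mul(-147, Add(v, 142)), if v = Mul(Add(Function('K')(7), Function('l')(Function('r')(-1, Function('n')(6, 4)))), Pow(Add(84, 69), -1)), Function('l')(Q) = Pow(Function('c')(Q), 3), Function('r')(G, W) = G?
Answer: Rational(-1419383, 68) ≈ -20873.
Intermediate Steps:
Function('n')(a, B) = Rational(-2, 3) (Function('n')(a, B) = Mul(Rational(-1, 2), Mul(-4, Pow(-3, -1))) = Mul(Rational(-1, 2), Mul(-4, Rational(-1, 3))) = Mul(Rational(-1, 2), Rational(4, 3)) = Rational(-2, 3))
Function('K')(z) = Rational(1, 4) (Function('K')(z) = Mul(Rational(-1, 8), Add(-4, 2)) = Mul(Rational(-1, 8), -2) = Rational(1, 4))
Function('l')(Q) = -1 (Function('l')(Q) = Pow(-1, 3) = -1)
v = Rational(-1, 204) (v = Mul(Add(Rational(1, 4), -1), Pow(Add(84, 69), -1)) = Mul(Rational(-3, 4), Pow(153, -1)) = Mul(Rational(-3, 4), Rational(1, 153)) = Rational(-1, 204) ≈ -0.0049020)
Mul(-147, Add(v, 142)) = Mul(-147, Add(Rational(-1, 204), 142)) = Mul(-147, Rational(28967, 204)) = Rational(-1419383, 68)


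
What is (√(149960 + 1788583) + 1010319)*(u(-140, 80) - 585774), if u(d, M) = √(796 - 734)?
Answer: -(585774 - √62)*(1010319 + √1938543) ≈ -5.9263e+11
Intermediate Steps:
u(d, M) = √62
(√(149960 + 1788583) + 1010319)*(u(-140, 80) - 585774) = (√(149960 + 1788583) + 1010319)*(√62 - 585774) = (√1938543 + 1010319)*(-585774 + √62) = (1010319 + √1938543)*(-585774 + √62) = (-585774 + √62)*(1010319 + √1938543)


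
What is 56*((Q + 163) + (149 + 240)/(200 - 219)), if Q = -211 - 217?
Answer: -303744/19 ≈ -15987.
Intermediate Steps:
Q = -428
56*((Q + 163) + (149 + 240)/(200 - 219)) = 56*((-428 + 163) + (149 + 240)/(200 - 219)) = 56*(-265 + 389/(-19)) = 56*(-265 + 389*(-1/19)) = 56*(-265 - 389/19) = 56*(-5424/19) = -303744/19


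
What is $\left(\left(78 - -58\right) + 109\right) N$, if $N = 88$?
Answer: $21560$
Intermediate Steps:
$\left(\left(78 - -58\right) + 109\right) N = \left(\left(78 - -58\right) + 109\right) 88 = \left(\left(78 + 58\right) + 109\right) 88 = \left(136 + 109\right) 88 = 245 \cdot 88 = 21560$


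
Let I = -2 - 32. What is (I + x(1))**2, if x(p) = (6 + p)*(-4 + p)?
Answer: 3025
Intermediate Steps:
I = -34
x(p) = (-4 + p)*(6 + p)
(I + x(1))**2 = (-34 + (-24 + 1**2 + 2*1))**2 = (-34 + (-24 + 1 + 2))**2 = (-34 - 21)**2 = (-55)**2 = 3025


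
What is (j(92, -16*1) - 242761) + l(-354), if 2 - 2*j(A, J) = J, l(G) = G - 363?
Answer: -243469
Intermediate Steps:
l(G) = -363 + G
j(A, J) = 1 - J/2
(j(92, -16*1) - 242761) + l(-354) = ((1 - (-8)) - 242761) + (-363 - 354) = ((1 - ½*(-16)) - 242761) - 717 = ((1 + 8) - 242761) - 717 = (9 - 242761) - 717 = -242752 - 717 = -243469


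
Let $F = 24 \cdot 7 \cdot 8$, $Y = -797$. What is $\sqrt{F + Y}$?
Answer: $\sqrt{547} \approx 23.388$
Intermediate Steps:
$F = 1344$ ($F = 168 \cdot 8 = 1344$)
$\sqrt{F + Y} = \sqrt{1344 - 797} = \sqrt{547}$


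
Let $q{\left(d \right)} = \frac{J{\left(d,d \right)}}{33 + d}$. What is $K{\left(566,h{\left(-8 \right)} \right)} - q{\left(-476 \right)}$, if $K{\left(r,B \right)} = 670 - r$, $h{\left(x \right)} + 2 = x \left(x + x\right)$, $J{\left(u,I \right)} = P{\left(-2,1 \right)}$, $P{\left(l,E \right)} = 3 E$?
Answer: $\frac{46075}{443} \approx 104.01$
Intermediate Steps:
$J{\left(u,I \right)} = 3$ ($J{\left(u,I \right)} = 3 \cdot 1 = 3$)
$h{\left(x \right)} = -2 + 2 x^{2}$ ($h{\left(x \right)} = -2 + x \left(x + x\right) = -2 + x 2 x = -2 + 2 x^{2}$)
$q{\left(d \right)} = \frac{3}{33 + d}$ ($q{\left(d \right)} = \frac{1}{33 + d} 3 = \frac{3}{33 + d}$)
$K{\left(566,h{\left(-8 \right)} \right)} - q{\left(-476 \right)} = \left(670 - 566\right) - \frac{3}{33 - 476} = \left(670 - 566\right) - \frac{3}{-443} = 104 - 3 \left(- \frac{1}{443}\right) = 104 - - \frac{3}{443} = 104 + \frac{3}{443} = \frac{46075}{443}$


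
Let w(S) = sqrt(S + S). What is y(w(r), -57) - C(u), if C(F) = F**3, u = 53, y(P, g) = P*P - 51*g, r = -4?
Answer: -145978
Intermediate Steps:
w(S) = sqrt(2)*sqrt(S) (w(S) = sqrt(2*S) = sqrt(2)*sqrt(S))
y(P, g) = P**2 - 51*g
y(w(r), -57) - C(u) = ((sqrt(2)*sqrt(-4))**2 - 51*(-57)) - 1*53**3 = ((sqrt(2)*(2*I))**2 + 2907) - 1*148877 = ((2*I*sqrt(2))**2 + 2907) - 148877 = (-8 + 2907) - 148877 = 2899 - 148877 = -145978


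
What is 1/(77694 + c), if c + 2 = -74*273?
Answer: 1/57490 ≈ 1.7394e-5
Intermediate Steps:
c = -20204 (c = -2 - 74*273 = -2 - 20202 = -20204)
1/(77694 + c) = 1/(77694 - 20204) = 1/57490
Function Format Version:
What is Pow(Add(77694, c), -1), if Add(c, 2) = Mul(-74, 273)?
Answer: Rational(1, 57490) ≈ 1.7394e-5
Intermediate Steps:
c = -20204 (c = Add(-2, Mul(-74, 273)) = Add(-2, -20202) = -20204)
Pow(Add(77694, c), -1) = Pow(Add(77694, -20204), -1) = Pow(57490, -1) = Rational(1, 57490)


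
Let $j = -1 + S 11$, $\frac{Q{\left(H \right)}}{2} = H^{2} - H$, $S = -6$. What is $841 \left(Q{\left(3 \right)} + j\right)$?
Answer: $-46255$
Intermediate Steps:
$Q{\left(H \right)} = - 2 H + 2 H^{2}$ ($Q{\left(H \right)} = 2 \left(H^{2} - H\right) = - 2 H + 2 H^{2}$)
$j = -67$ ($j = -1 - 66 = -67$)
$841 \left(Q{\left(3 \right)} + j\right) = 841 \left(2 \cdot 3 \left(-1 + 3\right) - 67\right) = 841 \left(2 \cdot 3 \cdot 2 - 67\right) = 841 \left(12 - 67\right) = 841 \left(-55\right) = -46255$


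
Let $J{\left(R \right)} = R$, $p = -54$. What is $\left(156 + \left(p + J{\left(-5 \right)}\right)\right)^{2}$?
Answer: $9409$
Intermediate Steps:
$\left(156 + \left(p + J{\left(-5 \right)}\right)\right)^{2} = \left(156 - 59\right)^{2} = 97^{2} = 9409$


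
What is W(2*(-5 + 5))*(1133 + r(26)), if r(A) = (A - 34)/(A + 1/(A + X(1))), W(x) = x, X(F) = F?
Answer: 0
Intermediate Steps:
r(A) = (-34 + A)/(A + 1/(1 + A)) (r(A) = (A - 34)/(A + 1/(A + 1)) = (-34 + A)/(A + 1/(1 + A)))
W(2*(-5 + 5))*(1133 + r(26)) = (2*(-5 + 5))*(1133 + (-34 + 26² - 33*26)/(1 + 26 + 26²)) = (2*0)*(1133 + (-34 + 676 - 858)/(1 + 26 + 676)) = 0*(1133 - 216/703) = 0*(796283/703) = 0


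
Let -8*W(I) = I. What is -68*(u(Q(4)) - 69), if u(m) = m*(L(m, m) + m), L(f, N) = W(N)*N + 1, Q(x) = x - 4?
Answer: 4692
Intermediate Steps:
W(I) = -I/8
Q(x) = -4 + x
L(f, N) = 1 - N²/8 (L(f, N) = (-N/8)*N + 1 = -N²/8 + 1 = 1 - N²/8)
u(m) = m*(1 + m - m²/8) (u(m) = m*((1 - m²/8) + m) = m*(1 + m - m²/8))
-68*(u(Q(4)) - 69) = -68*((-4 + 4)*(1 + (-4 + 4) - (-4 + 4)²/8) - 69) = -68*(0*(1 + 0 - ⅛*0²) - 69) = -68*(0*(1 + 0 - ⅛*0) - 69) = -68*(0*(1 + 0 + 0) - 69) = -68*(0*1 - 69) = -68*(0 - 69) = -68*(-69) = 4692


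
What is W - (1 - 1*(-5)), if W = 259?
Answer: 253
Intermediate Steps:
W - (1 - 1*(-5)) = 259 - (1 - 1*(-5)) = 259 - (1 + 5) = 259 - 1*6 = 259 - 6 = 253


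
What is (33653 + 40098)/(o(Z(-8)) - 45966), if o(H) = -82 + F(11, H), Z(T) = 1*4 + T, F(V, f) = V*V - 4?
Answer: -73751/45931 ≈ -1.6057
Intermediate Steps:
F(V, f) = -4 + V**2 (F(V, f) = V**2 - 4 = -4 + V**2)
Z(T) = 4 + T
o(H) = 35 (o(H) = -82 + (-4 + 11**2) = -82 + (-4 + 121) = -82 + 117 = 35)
(33653 + 40098)/(o(Z(-8)) - 45966) = (33653 + 40098)/(35 - 45966) = 73751/(-45931) = 73751*(-1/45931) = -73751/45931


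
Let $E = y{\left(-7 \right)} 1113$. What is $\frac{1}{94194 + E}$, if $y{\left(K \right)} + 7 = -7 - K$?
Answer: $\frac{1}{86403} \approx 1.1574 \cdot 10^{-5}$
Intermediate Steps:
$y{\left(K \right)} = -14 - K$ ($y{\left(K \right)} = -7 - \left(7 + K\right) = -14 - K$)
$E = -7791$ ($E = \left(-14 - -7\right) 1113 = \left(-14 + 7\right) 1113 = \left(-7\right) 1113 = -7791$)
$\frac{1}{94194 + E} = \frac{1}{94194 - 7791} = \frac{1}{86403}$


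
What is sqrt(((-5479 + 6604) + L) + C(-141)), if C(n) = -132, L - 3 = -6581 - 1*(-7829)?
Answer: 2*sqrt(561) ≈ 47.371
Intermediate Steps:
L = 1251 (L = 3 + (-6581 - 1*(-7829)) = 3 + (-6581 + 7829) = 3 + 1248 = 1251)
sqrt(((-5479 + 6604) + L) + C(-141)) = sqrt(((-5479 + 6604) + 1251) - 132) = sqrt((1125 + 1251) - 132) = sqrt(2376 - 132) = sqrt(2244) = 2*sqrt(561)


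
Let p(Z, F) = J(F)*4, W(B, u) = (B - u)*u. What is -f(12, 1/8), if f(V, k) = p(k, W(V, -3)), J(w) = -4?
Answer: 16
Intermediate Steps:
W(B, u) = u*(B - u)
p(Z, F) = -16 (p(Z, F) = -4*4 = -16)
f(V, k) = -16
-f(12, 1/8) = -1*(-16) = 16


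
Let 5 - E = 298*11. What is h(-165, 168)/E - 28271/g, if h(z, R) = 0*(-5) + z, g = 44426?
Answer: -28400231/48468766 ≈ -0.58595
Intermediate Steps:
E = -3273 (E = 5 - 298*11 = 5 - 1*3278 = 5 - 3278 = -3273)
h(z, R) = z (h(z, R) = 0 + z = z)
h(-165, 168)/E - 28271/g = -165/(-3273) - 28271/44426 = -165*(-1/3273) - 28271*1/44426 = 55/1091 - 28271/44426 = -28400231/48468766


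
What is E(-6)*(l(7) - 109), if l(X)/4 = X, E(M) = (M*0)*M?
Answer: 0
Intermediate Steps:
E(M) = 0 (E(M) = 0*M = 0)
l(X) = 4*X
E(-6)*(l(7) - 109) = 0*(4*7 - 109) = 0*(28 - 109) = 0*(-81) = 0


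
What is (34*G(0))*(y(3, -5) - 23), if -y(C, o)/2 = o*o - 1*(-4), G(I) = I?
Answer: 0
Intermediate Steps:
y(C, o) = -8 - 2*o² (y(C, o) = -2*(o*o - 1*(-4)) = -2*(o² + 4) = -2*(4 + o²) = -8 - 2*o²)
(34*G(0))*(y(3, -5) - 23) = (34*0)*((-8 - 2*(-5)²) - 23) = 0*((-8 - 2*25) - 23) = 0*((-8 - 50) - 23) = 0*(-58 - 23) = 0*(-81) = 0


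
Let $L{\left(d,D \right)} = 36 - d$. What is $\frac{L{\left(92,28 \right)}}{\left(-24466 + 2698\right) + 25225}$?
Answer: $- \frac{56}{3457} \approx -0.016199$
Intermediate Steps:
$\frac{L{\left(92,28 \right)}}{\left(-24466 + 2698\right) + 25225} = \frac{36 - 92}{\left(-24466 + 2698\right) + 25225} = \frac{36 - 92}{-21768 + 25225} = - \frac{56}{3457}$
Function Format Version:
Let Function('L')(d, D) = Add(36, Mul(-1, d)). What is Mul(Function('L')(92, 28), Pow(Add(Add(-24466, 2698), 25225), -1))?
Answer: Rational(-56, 3457) ≈ -0.016199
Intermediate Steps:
Mul(Function('L')(92, 28), Pow(Add(Add(-24466, 2698), 25225), -1)) = Mul(Add(36, Mul(-1, 92)), Pow(Add(Add(-24466, 2698), 25225), -1)) = Mul(Add(36, -92), Pow(Add(-21768, 25225), -1)) = Mul(-56, Pow(3457, -1)) = Mul(-56, Rational(1, 3457)) = Rational(-56, 3457)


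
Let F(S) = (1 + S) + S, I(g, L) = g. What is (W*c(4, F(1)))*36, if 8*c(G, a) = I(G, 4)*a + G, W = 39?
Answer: 2808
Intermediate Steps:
F(S) = 1 + 2*S
c(G, a) = G/8 + G*a/8 (c(G, a) = (G*a + G)/8 = (G + G*a)/8 = G/8 + G*a/8)
(W*c(4, F(1)))*36 = (39*((⅛)*4*(1 + (1 + 2*1))))*36 = (39*((⅛)*4*(1 + (1 + 2))))*36 = (39*((⅛)*4*(1 + 3)))*36 = (39*((⅛)*4*4))*36 = (39*2)*36 = 78*36 = 2808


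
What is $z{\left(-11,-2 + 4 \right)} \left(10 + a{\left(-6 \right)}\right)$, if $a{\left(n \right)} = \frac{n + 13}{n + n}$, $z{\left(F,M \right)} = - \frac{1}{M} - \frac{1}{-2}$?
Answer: $0$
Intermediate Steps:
$z{\left(F,M \right)} = \frac{1}{2} - \frac{1}{M}$ ($z{\left(F,M \right)} = - \frac{1}{M} - - \frac{1}{2} = - \frac{1}{M} + \frac{1}{2} = \frac{1}{2} - \frac{1}{M}$)
$a{\left(n \right)} = \frac{13 + n}{2 n}$
$z{\left(-11,-2 + 4 \right)} \left(10 + a{\left(-6 \right)}\right) = \frac{-2 + \left(-2 + 4\right)}{2 \left(-2 + 4\right)} \left(10 + \frac{13 - 6}{2 \left(-6\right)}\right) = \frac{-2 + 2}{2 \cdot 2} \left(10 + \frac{1}{2} \left(- \frac{1}{6}\right) 7\right) = \frac{1}{2} \cdot \frac{1}{2} \cdot 0 \left(10 - \frac{7}{12}\right) = 0 \cdot \frac{113}{12} = 0$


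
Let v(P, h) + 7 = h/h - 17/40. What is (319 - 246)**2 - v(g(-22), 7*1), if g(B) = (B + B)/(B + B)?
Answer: 213417/40 ≈ 5335.4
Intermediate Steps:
g(B) = 1 (g(B) = (2*B)/((2*B)) = (2*B)*(1/(2*B)) = 1)
v(P, h) = -257/40 (v(P, h) = -7 + (h/h - 17/40) = -7 + (1 - 17*1/40) = -7 + (1 - 17/40) = -7 + 23/40 = -257/40)
(319 - 246)**2 - v(g(-22), 7*1) = (319 - 246)**2 - 1*(-257/40) = 73**2 + 257/40 = 5329 + 257/40 = 213417/40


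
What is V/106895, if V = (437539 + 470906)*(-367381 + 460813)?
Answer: 16975566648/21379 ≈ 7.9403e+5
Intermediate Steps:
V = 84877833240 (V = 908445*93432 = 84877833240)
V/106895 = 84877833240/106895 = 84877833240*(1/106895) = 16975566648/21379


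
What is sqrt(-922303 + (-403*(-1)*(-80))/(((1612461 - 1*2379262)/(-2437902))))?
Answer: I*sqrt(12297310061990767)/109543 ≈ 1012.3*I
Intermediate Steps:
sqrt(-922303 + (-403*(-1)*(-80))/(((1612461 - 1*2379262)/(-2437902)))) = sqrt(-922303 + (-31*(-13)*(-80))/(((1612461 - 2379262)*(-1/2437902)))) = sqrt(-922303 + (403*(-80))/((-766801*(-1/2437902)))) = sqrt(-922303 - 32240/766801/2437902) = sqrt(-922303 - 32240*2437902/766801) = sqrt(-922303 - 78597960480/766801) = sqrt(-785820823183/766801) = I*sqrt(12297310061990767)/109543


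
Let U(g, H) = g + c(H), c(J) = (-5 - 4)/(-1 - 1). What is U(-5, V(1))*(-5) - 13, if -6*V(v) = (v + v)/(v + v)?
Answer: -21/2 ≈ -10.500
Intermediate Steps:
c(J) = 9/2 (c(J) = -9/(-2) = -9*(-½) = 9/2)
V(v) = -⅙ (V(v) = -(v + v)/(6*(v + v)) = -2*v/(6*(2*v)) = -2*v*1/(2*v)/6 = -⅙*1 = -⅙)
U(g, H) = 9/2 + g (U(g, H) = g + 9/2 = 9/2 + g)
U(-5, V(1))*(-5) - 13 = (9/2 - 5)*(-5) - 13 = -½*(-5) - 13 = 5/2 - 13 = -21/2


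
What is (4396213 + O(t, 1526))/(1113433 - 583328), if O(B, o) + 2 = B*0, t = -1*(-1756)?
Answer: 4396211/530105 ≈ 8.2931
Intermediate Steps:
t = 1756
O(B, o) = -2 (O(B, o) = -2 + B*0 = -2 + 0 = -2)
(4396213 + O(t, 1526))/(1113433 - 583328) = (4396213 - 2)/(1113433 - 583328) = 4396211/530105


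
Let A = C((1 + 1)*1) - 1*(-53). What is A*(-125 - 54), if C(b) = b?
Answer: -9845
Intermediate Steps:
A = 55 (A = (1 + 1)*1 - 1*(-53) = 2*1 + 53 = 2 + 53 = 55)
A*(-125 - 54) = 55*(-125 - 54) = 55*(-179) = -9845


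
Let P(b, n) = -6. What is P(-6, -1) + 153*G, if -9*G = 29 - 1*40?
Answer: 181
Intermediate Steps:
G = 11/9 (G = -(29 - 1*40)/9 = -(29 - 40)/9 = -⅑*(-11) = 11/9 ≈ 1.2222)
P(-6, -1) + 153*G = -6 + 153*(11/9) = -6 + 187 = 181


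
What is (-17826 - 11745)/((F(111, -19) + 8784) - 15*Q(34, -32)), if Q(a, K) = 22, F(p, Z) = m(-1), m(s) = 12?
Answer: -9857/2822 ≈ -3.4929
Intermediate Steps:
F(p, Z) = 12
(-17826 - 11745)/((F(111, -19) + 8784) - 15*Q(34, -32)) = (-17826 - 11745)/((12 + 8784) - 15*22) = -29571/(8796 - 330) = -29571/8466 = -29571*1/8466 = -9857/2822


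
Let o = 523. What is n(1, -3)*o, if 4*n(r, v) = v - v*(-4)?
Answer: -7845/4 ≈ -1961.3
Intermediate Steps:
n(r, v) = 5*v/4 (n(r, v) = (v - v*(-4))/4 = (v - (-4)*v)/4 = (v + 4*v)/4 = (5*v)/4 = 5*v/4)
n(1, -3)*o = ((5/4)*(-3))*523 = -15/4*523 = -7845/4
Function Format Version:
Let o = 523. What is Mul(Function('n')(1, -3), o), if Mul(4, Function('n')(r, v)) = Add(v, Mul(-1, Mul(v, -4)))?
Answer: Rational(-7845, 4) ≈ -1961.3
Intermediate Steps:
Function('n')(r, v) = Mul(Rational(5, 4), v) (Function('n')(r, v) = Mul(Rational(1, 4), Add(v, Mul(-1, Mul(v, -4)))) = Mul(Rational(1, 4), Add(v, Mul(-1, Mul(-4, v)))) = Mul(Rational(1, 4), Add(v, Mul(4, v))) = Mul(Rational(1, 4), Mul(5, v)) = Mul(Rational(5, 4), v))
Mul(Function('n')(1, -3), o) = Mul(Mul(Rational(5, 4), -3), 523) = Mul(Rational(-15, 4), 523) = Rational(-7845, 4)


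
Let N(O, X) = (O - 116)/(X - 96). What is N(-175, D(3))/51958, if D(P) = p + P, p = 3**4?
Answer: 97/207832 ≈ 0.00046672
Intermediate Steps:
p = 81
D(P) = 81 + P
N(O, X) = (-116 + O)/(-96 + X)
N(-175, D(3))/51958 = ((-116 - 175)/(-96 + (81 + 3)))/51958 = (-291/(-96 + 84))*(1/51958) = (-291/(-12))*(1/51958) = -1/12*(-291)*(1/51958) = (97/4)*(1/51958) = 97/207832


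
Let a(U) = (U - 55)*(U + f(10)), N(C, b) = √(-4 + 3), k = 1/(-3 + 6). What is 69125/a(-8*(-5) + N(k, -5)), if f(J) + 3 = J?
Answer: -4880225/49946 - 110600*I/24973 ≈ -97.71 - 4.4288*I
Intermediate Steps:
k = ⅓ (k = 1/3 = ⅓ ≈ 0.33333)
N(C, b) = I (N(C, b) = √(-1) = I)
f(J) = -3 + J
a(U) = (-55 + U)*(7 + U) (a(U) = (U - 55)*(U + (-3 + 10)) = (-55 + U)*(U + 7) = (-55 + U)*(7 + U))
69125/a(-8*(-5) + N(k, -5)) = 69125/(-385 + (-8*(-5) + I)² - 48*(-8*(-5) + I)) = 69125/(-385 + (40 + I)² - 48*(40 + I)) = 69125/(-385 + (40 + I)² + (-1920 - 48*I)) = 69125/(-2305 + (40 + I)² - 48*I)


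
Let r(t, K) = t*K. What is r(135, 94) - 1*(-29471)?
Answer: 42161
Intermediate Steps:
r(t, K) = K*t
r(135, 94) - 1*(-29471) = 94*135 - 1*(-29471) = 12690 + 29471 = 42161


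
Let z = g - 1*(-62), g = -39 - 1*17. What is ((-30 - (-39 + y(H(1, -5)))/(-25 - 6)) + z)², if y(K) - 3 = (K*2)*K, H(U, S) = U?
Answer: 605284/961 ≈ 629.85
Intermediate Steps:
g = -56 (g = -39 - 17 = -56)
y(K) = 3 + 2*K² (y(K) = 3 + (K*2)*K = 3 + (2*K)*K = 3 + 2*K²)
z = 6 (z = -56 - 1*(-62) = -56 + 62 = 6)
((-30 - (-39 + y(H(1, -5)))/(-25 - 6)) + z)² = ((-30 - (-39 + (3 + 2*1²))/(-25 - 6)) + 6)² = ((-30 - (-39 + (3 + 2*1))/(-31)) + 6)² = ((-30 - (-39 + (3 + 2))*(-1)/31) + 6)² = ((-30 - (-39 + 5)*(-1)/31) + 6)² = ((-30 - (-34)*(-1)/31) + 6)² = ((-30 - 1*34/31) + 6)² = ((-30 - 34/31) + 6)² = (-964/31 + 6)² = (-778/31)² = 605284/961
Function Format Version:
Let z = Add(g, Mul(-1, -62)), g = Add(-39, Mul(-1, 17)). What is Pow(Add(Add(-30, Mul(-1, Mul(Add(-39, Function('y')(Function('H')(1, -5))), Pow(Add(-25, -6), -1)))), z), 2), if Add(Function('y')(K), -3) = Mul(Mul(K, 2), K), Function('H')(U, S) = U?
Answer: Rational(605284, 961) ≈ 629.85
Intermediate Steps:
g = -56 (g = Add(-39, -17) = -56)
Function('y')(K) = Add(3, Mul(2, Pow(K, 2))) (Function('y')(K) = Add(3, Mul(Mul(K, 2), K)) = Add(3, Mul(Mul(2, K), K)) = Add(3, Mul(2, Pow(K, 2))))
z = 6 (z = Add(-56, Mul(-1, -62)) = Add(-56, 62) = 6)
Pow(Add(Add(-30, Mul(-1, Mul(Add(-39, Function('y')(Function('H')(1, -5))), Pow(Add(-25, -6), -1)))), z), 2) = Pow(Add(Add(-30, Mul(-1, Mul(Add(-39, Add(3, Mul(2, Pow(1, 2)))), Pow(Add(-25, -6), -1)))), 6), 2) = Pow(Add(Add(-30, Mul(-1, Mul(Add(-39, Add(3, Mul(2, 1))), Pow(-31, -1)))), 6), 2) = Pow(Add(Add(-30, Mul(-1, Mul(Add(-39, Add(3, 2)), Rational(-1, 31)))), 6), 2) = Pow(Add(Add(-30, Mul(-1, Mul(Add(-39, 5), Rational(-1, 31)))), 6), 2) = Pow(Add(Add(-30, Mul(-1, Mul(-34, Rational(-1, 31)))), 6), 2) = Pow(Add(Add(-30, Mul(-1, Rational(34, 31))), 6), 2) = Pow(Add(Add(-30, Rational(-34, 31)), 6), 2) = Pow(Add(Rational(-964, 31), 6), 2) = Pow(Rational(-778, 31), 2) = Rational(605284, 961)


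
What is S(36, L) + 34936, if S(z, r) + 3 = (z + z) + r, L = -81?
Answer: 34924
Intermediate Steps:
S(z, r) = -3 + r + 2*z (S(z, r) = -3 + ((z + z) + r) = -3 + (2*z + r) = -3 + (r + 2*z) = -3 + r + 2*z)
S(36, L) + 34936 = (-3 - 81 + 2*36) + 34936 = (-3 - 81 + 72) + 34936 = -12 + 34936 = 34924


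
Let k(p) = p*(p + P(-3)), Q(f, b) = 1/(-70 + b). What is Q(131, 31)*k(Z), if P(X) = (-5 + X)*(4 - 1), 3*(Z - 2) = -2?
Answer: 272/351 ≈ 0.77493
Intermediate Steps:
Z = 4/3 (Z = 2 + (⅓)*(-2) = 2 - ⅔ = 4/3 ≈ 1.3333)
P(X) = -15 + 3*X (P(X) = (-5 + X)*3 = -15 + 3*X)
k(p) = p*(-24 + p) (k(p) = p*(p + (-15 + 3*(-3))) = p*(p + (-15 - 9)) = p*(p - 24) = p*(-24 + p))
Q(131, 31)*k(Z) = (4*(-24 + 4/3)/3)/(-70 + 31) = ((4/3)*(-68/3))/(-39) = -1/39*(-272/9) = 272/351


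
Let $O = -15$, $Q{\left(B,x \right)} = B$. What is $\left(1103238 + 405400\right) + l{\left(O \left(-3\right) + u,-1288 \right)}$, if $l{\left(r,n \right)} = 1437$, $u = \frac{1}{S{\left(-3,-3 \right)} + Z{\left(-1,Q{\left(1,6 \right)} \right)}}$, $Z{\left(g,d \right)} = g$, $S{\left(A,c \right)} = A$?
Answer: $1510075$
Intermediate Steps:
$u = - \frac{1}{4}$ ($u = \frac{1}{-3 - 1} = \frac{1}{-4} = - \frac{1}{4} \approx -0.25$)
$\left(1103238 + 405400\right) + l{\left(O \left(-3\right) + u,-1288 \right)} = \left(1103238 + 405400\right) + 1437 = 1508638 + 1437 = 1510075$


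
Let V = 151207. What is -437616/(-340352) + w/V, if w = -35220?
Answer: 3386462817/3216475304 ≈ 1.0528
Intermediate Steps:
-437616/(-340352) + w/V = -437616/(-340352) - 35220/151207 = -437616*(-1/340352) - 35220*1/151207 = 27351/21272 - 35220/151207 = 3386462817/3216475304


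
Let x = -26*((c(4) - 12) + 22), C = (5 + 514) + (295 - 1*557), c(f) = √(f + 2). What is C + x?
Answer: -3 - 26*√6 ≈ -66.687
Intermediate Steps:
c(f) = √(2 + f)
C = 257 (C = 519 + (295 - 557) = 519 - 262 = 257)
x = -260 - 26*√6 (x = -26*((√(2 + 4) - 12) + 22) = -26*((√6 - 12) + 22) = -26*((-12 + √6) + 22) = -26*(10 + √6) = -260 - 26*√6 ≈ -323.69)
C + x = 257 + (-260 - 26*√6) = -3 - 26*√6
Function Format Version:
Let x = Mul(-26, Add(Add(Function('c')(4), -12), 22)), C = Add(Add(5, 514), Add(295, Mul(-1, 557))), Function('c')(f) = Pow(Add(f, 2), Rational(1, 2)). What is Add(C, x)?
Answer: Add(-3, Mul(-26, Pow(6, Rational(1, 2)))) ≈ -66.687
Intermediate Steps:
Function('c')(f) = Pow(Add(2, f), Rational(1, 2))
C = 257 (C = Add(519, Add(295, -557)) = Add(519, -262) = 257)
x = Add(-260, Mul(-26, Pow(6, Rational(1, 2)))) (x = Mul(-26, Add(Add(Pow(Add(2, 4), Rational(1, 2)), -12), 22)) = Mul(-26, Add(Add(Pow(6, Rational(1, 2)), -12), 22)) = Mul(-26, Add(Add(-12, Pow(6, Rational(1, 2))), 22)) = Mul(-26, Add(10, Pow(6, Rational(1, 2)))) = Add(-260, Mul(-26, Pow(6, Rational(1, 2)))) ≈ -323.69)
Add(C, x) = Add(257, Add(-260, Mul(-26, Pow(6, Rational(1, 2))))) = Add(-3, Mul(-26, Pow(6, Rational(1, 2))))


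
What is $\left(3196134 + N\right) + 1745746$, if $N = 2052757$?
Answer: $6994637$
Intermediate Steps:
$\left(3196134 + N\right) + 1745746 = \left(3196134 + 2052757\right) + 1745746 = 5248891 + 1745746 = 6994637$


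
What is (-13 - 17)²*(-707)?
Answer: -636300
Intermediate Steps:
(-13 - 17)²*(-707) = (-30)²*(-707) = 900*(-707) = -636300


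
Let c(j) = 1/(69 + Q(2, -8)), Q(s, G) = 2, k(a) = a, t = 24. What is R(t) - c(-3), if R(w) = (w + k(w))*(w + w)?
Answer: 163583/71 ≈ 2304.0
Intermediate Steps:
c(j) = 1/71 (c(j) = 1/(69 + 2) = 1/71)
R(w) = 4*w² (R(w) = (w + w)*(w + w) = (2*w)*(2*w) = 4*w²)
R(t) - c(-3) = 4*24² - 1*1/71 = 4*576 - 1/71 = 2304 - 1/71 = 163583/71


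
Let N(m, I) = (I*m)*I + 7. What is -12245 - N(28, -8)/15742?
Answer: -192762589/15742 ≈ -12245.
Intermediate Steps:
N(m, I) = 7 + m*I**2 (N(m, I) = m*I**2 + 7 = 7 + m*I**2)
-12245 - N(28, -8)/15742 = -12245 - (7 + 28*(-8)**2)/15742 = -12245 - (7 + 28*64)/15742 = -12245 - (7 + 1792)/15742 = -12245 - 1799/15742 = -192762589/15742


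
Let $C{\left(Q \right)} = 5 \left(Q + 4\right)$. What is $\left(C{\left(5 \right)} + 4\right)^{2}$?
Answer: $2401$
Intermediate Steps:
$C{\left(Q \right)} = 20 + 5 Q$ ($C{\left(Q \right)} = 5 \left(4 + Q\right) = 20 + 5 Q$)
$\left(C{\left(5 \right)} + 4\right)^{2} = \left(\left(20 + 5 \cdot 5\right) + 4\right)^{2} = \left(\left(20 + 25\right) + 4\right)^{2} = \left(45 + 4\right)^{2} = 49^{2} = 2401$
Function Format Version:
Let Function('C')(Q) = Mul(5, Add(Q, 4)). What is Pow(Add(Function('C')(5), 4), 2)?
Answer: 2401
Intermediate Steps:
Function('C')(Q) = Add(20, Mul(5, Q)) (Function('C')(Q) = Mul(5, Add(4, Q)) = Add(20, Mul(5, Q)))
Pow(Add(Function('C')(5), 4), 2) = Pow(Add(Add(20, Mul(5, 5)), 4), 2) = Pow(Add(Add(20, 25), 4), 2) = Pow(Add(45, 4), 2) = Pow(49, 2) = 2401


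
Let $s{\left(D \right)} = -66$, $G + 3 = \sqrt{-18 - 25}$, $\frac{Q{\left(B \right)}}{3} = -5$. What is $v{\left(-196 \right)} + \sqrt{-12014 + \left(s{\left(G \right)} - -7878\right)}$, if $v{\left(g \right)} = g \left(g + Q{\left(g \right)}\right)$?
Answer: $41356 + i \sqrt{4202} \approx 41356.0 + 64.823 i$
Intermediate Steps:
$Q{\left(B \right)} = -15$ ($Q{\left(B \right)} = 3 \left(-5\right) = -15$)
$v{\left(g \right)} = g \left(-15 + g\right)$ ($v{\left(g \right)} = g \left(g - 15\right) = g \left(-15 + g\right)$)
$G = -3 + i \sqrt{43}$ ($G = -3 + \sqrt{-18 - 25} = -3 + \sqrt{-43} = -3 + i \sqrt{43} \approx -3.0 + 6.5574 i$)
$v{\left(-196 \right)} + \sqrt{-12014 + \left(s{\left(G \right)} - -7878\right)} = - 196 \left(-15 - 196\right) + \sqrt{-12014 - -7812} = \left(-196\right) \left(-211\right) + \sqrt{-12014 + \left(-66 + 7878\right)} = 41356 + \sqrt{-12014 + 7812} = 41356 + \sqrt{-4202} = 41356 + i \sqrt{4202}$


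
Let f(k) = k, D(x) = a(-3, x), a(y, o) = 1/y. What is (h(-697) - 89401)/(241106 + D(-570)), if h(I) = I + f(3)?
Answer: -270285/723317 ≈ -0.37367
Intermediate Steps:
D(x) = -⅓ (D(x) = 1/(-3) = -⅓)
h(I) = 3 + I (h(I) = I + 3 = 3 + I)
(h(-697) - 89401)/(241106 + D(-570)) = ((3 - 697) - 89401)/(241106 - ⅓) = (-694 - 89401)/(723317/3) = -90095*3/723317 = -270285/723317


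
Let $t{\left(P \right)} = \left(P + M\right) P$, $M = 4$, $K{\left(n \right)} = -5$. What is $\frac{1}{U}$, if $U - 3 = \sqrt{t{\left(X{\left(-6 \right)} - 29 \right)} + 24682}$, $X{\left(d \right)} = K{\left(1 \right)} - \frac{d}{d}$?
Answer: $- \frac{1}{8586} + \frac{\sqrt{2863}}{8586} \approx 0.0061154$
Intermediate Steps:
$X{\left(d \right)} = -6$ ($X{\left(d \right)} = -5 - \frac{d}{d} = -5 - 1 = -6$)
$t{\left(P \right)} = P \left(4 + P\right)$ ($t{\left(P \right)} = \left(P + 4\right) P = \left(4 + P\right) P = P \left(4 + P\right)$)
$U = 3 + 3 \sqrt{2863}$ ($U = 3 + \sqrt{\left(-6 - 29\right) \left(4 - 35\right) + 24682} = 3 + \sqrt{- 35 \left(4 - 35\right) + 24682} = 3 + \sqrt{\left(-35\right) \left(-31\right) + 24682} = 3 + \sqrt{1085 + 24682} = 3 + \sqrt{25767} = 3 + 3 \sqrt{2863} \approx 163.52$)
$\frac{1}{U} = \frac{1}{3 + 3 \sqrt{2863}}$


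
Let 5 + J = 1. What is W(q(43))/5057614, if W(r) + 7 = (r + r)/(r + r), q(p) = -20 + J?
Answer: -3/2528807 ≈ -1.1863e-6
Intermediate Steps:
J = -4 (J = -5 + 1 = -4)
q(p) = -24 (q(p) = -20 - 4 = -24)
W(r) = -6 (W(r) = -7 + (r + r)/(r + r) = -7 + (2*r)/((2*r)) = -7 + (2*r)*(1/(2*r)) = -7 + 1 = -6)
W(q(43))/5057614 = -6/5057614 = -6*1/5057614 = -3/2528807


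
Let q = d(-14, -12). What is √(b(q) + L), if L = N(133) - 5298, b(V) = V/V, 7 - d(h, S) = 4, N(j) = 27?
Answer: I*√5270 ≈ 72.595*I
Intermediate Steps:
d(h, S) = 3 (d(h, S) = 7 - 1*4 = 7 - 4 = 3)
q = 3
b(V) = 1
L = -5271 (L = 27 - 5298 = -5271)
√(b(q) + L) = √(1 - 5271) = √(-5270) = I*√5270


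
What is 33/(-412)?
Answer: -33/412 ≈ -0.080097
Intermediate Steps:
33/(-412) = 33*(-1/412) = -33/412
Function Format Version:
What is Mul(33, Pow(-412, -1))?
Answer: Rational(-33, 412) ≈ -0.080097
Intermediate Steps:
Mul(33, Pow(-412, -1)) = Mul(33, Rational(-1, 412)) = Rational(-33, 412)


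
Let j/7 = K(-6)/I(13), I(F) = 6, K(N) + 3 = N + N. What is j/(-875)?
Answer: 1/50 ≈ 0.020000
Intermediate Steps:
K(N) = -3 + 2*N (K(N) = -3 + (N + N) = -3 + 2*N)
j = -35/2 (j = 7*((-3 + 2*(-6))/6) = 7*((-3 - 12)*(⅙)) = 7*(-15*⅙) = 7*(-5/2) = -35/2 ≈ -17.500)
j/(-875) = -35/2/(-875) = -35/2*(-1/875) = 1/50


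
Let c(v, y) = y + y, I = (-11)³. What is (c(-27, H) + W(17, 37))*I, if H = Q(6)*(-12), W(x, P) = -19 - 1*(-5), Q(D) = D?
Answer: 210298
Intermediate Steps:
W(x, P) = -14 (W(x, P) = -19 + 5 = -14)
H = -72 (H = 6*(-12) = -72)
I = -1331
c(v, y) = 2*y
(c(-27, H) + W(17, 37))*I = (2*(-72) - 14)*(-1331) = (-144 - 14)*(-1331) = -158*(-1331) = 210298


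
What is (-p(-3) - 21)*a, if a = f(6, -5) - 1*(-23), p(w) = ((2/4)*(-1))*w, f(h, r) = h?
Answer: -1305/2 ≈ -652.50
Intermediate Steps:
p(w) = -w/2 (p(w) = ((2*(1/4))*(-1))*w = ((1/2)*(-1))*w = -w/2)
a = 29 (a = 6 - 1*(-23) = 6 + 23 = 29)
(-p(-3) - 21)*a = (-(-1)*(-3)/2 - 21)*29 = (-1*3/2 - 21)*29 = (-3/2 - 21)*29 = -45/2*29 = -1305/2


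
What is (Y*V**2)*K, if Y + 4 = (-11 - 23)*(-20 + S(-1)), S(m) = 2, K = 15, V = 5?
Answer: 228000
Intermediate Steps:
Y = 608 (Y = -4 + (-11 - 23)*(-20 + 2) = -4 - 34*(-18) = -4 + 612 = 608)
(Y*V**2)*K = (608*5**2)*15 = (608*25)*15 = 15200*15 = 228000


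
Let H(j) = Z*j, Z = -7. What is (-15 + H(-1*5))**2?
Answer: 400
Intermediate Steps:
H(j) = -7*j
(-15 + H(-1*5))**2 = (-15 - (-7)*5)**2 = (-15 - 7*(-5))**2 = (-15 + 35)**2 = 20**2 = 400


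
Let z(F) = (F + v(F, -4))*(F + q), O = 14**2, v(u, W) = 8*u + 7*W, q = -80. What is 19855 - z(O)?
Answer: -181521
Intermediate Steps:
v(u, W) = 7*W + 8*u
O = 196
z(F) = (-80 + F)*(-28 + 9*F) (z(F) = (F + (7*(-4) + 8*F))*(F - 80) = (F + (-28 + 8*F))*(-80 + F) = (-28 + 9*F)*(-80 + F) = (-80 + F)*(-28 + 9*F))
19855 - z(O) = 19855 - (2240 - 748*196 + 9*196**2) = 19855 - (2240 - 146608 + 9*38416) = 19855 - (2240 - 146608 + 345744) = 19855 - 1*201376 = 19855 - 201376 = -181521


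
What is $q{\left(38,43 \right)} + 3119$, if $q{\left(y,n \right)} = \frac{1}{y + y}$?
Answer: $\frac{237045}{76} \approx 3119.0$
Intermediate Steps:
$q{\left(y,n \right)} = \frac{1}{2 y}$
$q{\left(38,43 \right)} + 3119 = \frac{1}{2 \cdot 38} + 3119 = \frac{1}{2} \cdot \frac{1}{38} + 3119 = \frac{1}{76} + 3119 = \frac{237045}{76}$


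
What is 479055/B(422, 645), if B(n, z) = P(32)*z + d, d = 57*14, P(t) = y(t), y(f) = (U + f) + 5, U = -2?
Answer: 159685/7791 ≈ 20.496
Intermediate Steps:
y(f) = 3 + f (y(f) = (-2 + f) + 5 = 3 + f)
P(t) = 3 + t
d = 798
B(n, z) = 798 + 35*z (B(n, z) = (3 + 32)*z + 798 = 35*z + 798 = 798 + 35*z)
479055/B(422, 645) = 479055/(798 + 35*645) = 479055/(798 + 22575) = 479055/23373 = 479055*(1/23373) = 159685/7791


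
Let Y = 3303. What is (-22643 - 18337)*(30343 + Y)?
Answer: -1378813080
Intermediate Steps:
(-22643 - 18337)*(30343 + Y) = (-22643 - 18337)*(30343 + 3303) = -40980*33646 = -1378813080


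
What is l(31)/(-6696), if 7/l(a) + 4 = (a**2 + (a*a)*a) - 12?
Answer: -7/205808256 ≈ -3.4012e-8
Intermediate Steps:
l(a) = 7/(-16 + a**2 + a**3) (l(a) = 7/(-4 + ((a**2 + (a*a)*a) - 12)) = 7/(-4 + ((a**2 + a**2*a) - 12)) = 7/(-4 + ((a**2 + a**3) - 12)) = 7/(-4 + (-12 + a**2 + a**3)) = 7/(-16 + a**2 + a**3))
l(31)/(-6696) = (7/(-16 + 31**2 + 31**3))/(-6696) = (7/(-16 + 961 + 29791))*(-1/6696) = (7/30736)*(-1/6696) = -7/205808256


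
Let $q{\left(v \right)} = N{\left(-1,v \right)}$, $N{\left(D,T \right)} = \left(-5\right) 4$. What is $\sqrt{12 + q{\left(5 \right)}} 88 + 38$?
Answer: $38 + 176 i \sqrt{2} \approx 38.0 + 248.9 i$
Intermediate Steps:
$N{\left(D,T \right)} = -20$
$q{\left(v \right)} = -20$
$\sqrt{12 + q{\left(5 \right)}} 88 + 38 = \sqrt{12 - 20} \cdot 88 + 38 = \sqrt{-8} \cdot 88 + 38 = 2 i \sqrt{2} \cdot 88 + 38 = 176 i \sqrt{2} + 38 = 38 + 176 i \sqrt{2}$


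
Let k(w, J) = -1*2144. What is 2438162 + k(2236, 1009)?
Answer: 2436018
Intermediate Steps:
k(w, J) = -2144
2438162 + k(2236, 1009) = 2438162 - 2144 = 2436018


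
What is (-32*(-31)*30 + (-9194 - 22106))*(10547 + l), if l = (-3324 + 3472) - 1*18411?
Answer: 11882640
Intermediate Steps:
l = -18263 (l = 148 - 18411 = -18263)
(-32*(-31)*30 + (-9194 - 22106))*(10547 + l) = (-32*(-31)*30 + (-9194 - 22106))*(10547 - 18263) = (992*30 - 31300)*(-7716) = (29760 - 31300)*(-7716) = -1540*(-7716) = 11882640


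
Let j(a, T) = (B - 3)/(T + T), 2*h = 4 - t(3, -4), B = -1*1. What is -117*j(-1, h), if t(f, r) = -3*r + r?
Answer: -117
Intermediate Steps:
t(f, r) = -2*r
B = -1
h = -2 (h = (4 - (-2)*(-4))/2 = (4 - 1*8)/2 = (4 - 8)/2 = (1/2)*(-4) = -2)
j(a, T) = -2/T (j(a, T) = (-1 - 3)/(T + T) = -4*1/(2*T) = -2/T)
-117*j(-1, h) = -(-234)/(-2) = -(-234)*(-1)/2 = -117*1 = -117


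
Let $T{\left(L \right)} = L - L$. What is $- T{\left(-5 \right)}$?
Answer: $0$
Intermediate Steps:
$T{\left(L \right)} = 0$
$- T{\left(-5 \right)} = \left(-1\right) 0 = 0$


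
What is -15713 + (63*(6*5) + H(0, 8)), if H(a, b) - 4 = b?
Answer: -13811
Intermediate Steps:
H(a, b) = 4 + b
-15713 + (63*(6*5) + H(0, 8)) = -15713 + (63*(6*5) + (4 + 8)) = -15713 + (63*30 + 12) = -15713 + (1890 + 12) = -15713 + 1902 = -13811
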